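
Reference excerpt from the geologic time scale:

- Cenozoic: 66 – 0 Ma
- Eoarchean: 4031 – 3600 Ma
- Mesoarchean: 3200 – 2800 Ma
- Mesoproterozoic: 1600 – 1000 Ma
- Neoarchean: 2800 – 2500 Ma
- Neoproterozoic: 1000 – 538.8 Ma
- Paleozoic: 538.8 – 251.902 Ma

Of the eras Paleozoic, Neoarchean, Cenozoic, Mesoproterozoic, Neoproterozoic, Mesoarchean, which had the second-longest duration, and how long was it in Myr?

Start − end for each: Paleozoic 538.8 − 251.902 = 286.898; Neoarchean 2800 − 2500 = 300; Cenozoic 66 − 0 = 66; Mesoproterozoic 1600 − 1000 = 600; Neoproterozoic 1000 − 538.8 = 461.2; Mesoarchean 3200 − 2800 = 400.
Ranking these from longest: Mesoproterozoic > Neoproterozoic > Mesoarchean > Neoarchean > Paleozoic > Cenozoic.
Position 2 in that ranking is Neoproterozoic, which lasted 461.2 Myr.

Neoproterozoic, 461.2 million years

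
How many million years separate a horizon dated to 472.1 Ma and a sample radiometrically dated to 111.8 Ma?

472.1 − 111.8 = 360.3 million years.

360.3 million years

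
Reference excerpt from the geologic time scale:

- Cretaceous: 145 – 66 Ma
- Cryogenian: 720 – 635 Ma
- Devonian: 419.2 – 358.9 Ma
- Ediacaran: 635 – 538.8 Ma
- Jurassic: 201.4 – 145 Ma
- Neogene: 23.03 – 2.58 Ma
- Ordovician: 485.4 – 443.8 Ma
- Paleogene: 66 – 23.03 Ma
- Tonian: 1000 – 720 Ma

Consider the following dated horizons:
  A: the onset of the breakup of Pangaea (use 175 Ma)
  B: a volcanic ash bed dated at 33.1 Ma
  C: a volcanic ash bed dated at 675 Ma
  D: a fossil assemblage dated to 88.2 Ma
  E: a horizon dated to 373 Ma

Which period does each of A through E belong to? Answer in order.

A — Jurassic; B — Paleogene; C — Cryogenian; D — Cretaceous; E — Devonian

Match each age against the start–end ranges in the excerpt: A = 175 Ma → Jurassic (201.4–145); B = 33.1 Ma → Paleogene (66–23.03); C = 675 Ma → Cryogenian (720–635); D = 88.2 Ma → Cretaceous (145–66); E = 373 Ma → Devonian (419.2–358.9).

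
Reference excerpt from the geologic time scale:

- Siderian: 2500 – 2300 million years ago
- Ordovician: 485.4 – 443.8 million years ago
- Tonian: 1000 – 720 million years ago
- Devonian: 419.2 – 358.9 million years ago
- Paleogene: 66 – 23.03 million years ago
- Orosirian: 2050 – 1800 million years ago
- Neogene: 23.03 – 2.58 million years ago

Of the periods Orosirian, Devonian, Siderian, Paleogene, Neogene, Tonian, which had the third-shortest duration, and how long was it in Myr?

Devonian, 60.3 million years

Durations: Orosirian 250; Devonian 60.3; Siderian 200; Paleogene 42.97; Neogene 20.45; Tonian 280 Myr.
Sorted shortest-first: Neogene (20.45), Paleogene (42.97), Devonian (60.3), Siderian (200), Orosirian (250), Tonian (280).
The third shortest is Devonian at 60.3 Myr.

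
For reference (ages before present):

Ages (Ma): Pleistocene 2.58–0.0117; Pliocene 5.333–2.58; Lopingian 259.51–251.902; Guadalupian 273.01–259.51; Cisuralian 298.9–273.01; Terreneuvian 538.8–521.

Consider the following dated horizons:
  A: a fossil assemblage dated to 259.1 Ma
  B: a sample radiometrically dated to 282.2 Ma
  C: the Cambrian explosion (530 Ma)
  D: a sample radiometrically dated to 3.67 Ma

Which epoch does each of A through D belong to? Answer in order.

Match each age against the start–end ranges in the excerpt: A = 259.1 Ma → Lopingian (259.51–251.902); B = 282.2 Ma → Cisuralian (298.9–273.01); C = 530 Ma → Terreneuvian (538.8–521); D = 3.67 Ma → Pliocene (5.333–2.58).

A — Lopingian; B — Cisuralian; C — Terreneuvian; D — Pliocene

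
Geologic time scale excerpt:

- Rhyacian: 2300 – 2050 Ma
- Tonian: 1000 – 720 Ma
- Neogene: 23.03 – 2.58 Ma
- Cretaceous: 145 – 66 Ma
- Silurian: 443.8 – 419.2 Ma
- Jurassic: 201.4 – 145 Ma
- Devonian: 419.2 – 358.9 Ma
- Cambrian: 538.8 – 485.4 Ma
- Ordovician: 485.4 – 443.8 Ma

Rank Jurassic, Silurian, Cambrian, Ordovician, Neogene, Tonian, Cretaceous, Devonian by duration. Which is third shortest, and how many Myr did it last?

Ordovician, 41.6 million years

Start − end for each: Jurassic 201.4 − 145 = 56.4; Silurian 443.8 − 419.2 = 24.6; Cambrian 538.8 − 485.4 = 53.4; Ordovician 485.4 − 443.8 = 41.6; Neogene 23.03 − 2.58 = 20.45; Tonian 1000 − 720 = 280; Cretaceous 145 − 66 = 79; Devonian 419.2 − 358.9 = 60.3.
Ranking these from shortest: Neogene < Silurian < Ordovician < Cambrian < Jurassic < Devonian < Cretaceous < Tonian.
Position 3 in that ranking is Ordovician, which lasted 41.6 Myr.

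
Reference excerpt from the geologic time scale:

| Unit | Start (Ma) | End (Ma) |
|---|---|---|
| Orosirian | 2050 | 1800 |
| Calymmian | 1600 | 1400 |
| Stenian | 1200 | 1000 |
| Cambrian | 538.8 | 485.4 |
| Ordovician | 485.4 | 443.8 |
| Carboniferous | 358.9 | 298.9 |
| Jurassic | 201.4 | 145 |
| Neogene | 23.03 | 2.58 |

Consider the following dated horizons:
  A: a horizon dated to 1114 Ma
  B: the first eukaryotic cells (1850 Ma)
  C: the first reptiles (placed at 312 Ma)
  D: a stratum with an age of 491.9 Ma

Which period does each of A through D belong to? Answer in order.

Match each age against the start–end ranges in the excerpt: A = 1114 Ma → Stenian (1200–1000); B = 1850 Ma → Orosirian (2050–1800); C = 312 Ma → Carboniferous (358.9–298.9); D = 491.9 Ma → Cambrian (538.8–485.4).

A — Stenian; B — Orosirian; C — Carboniferous; D — Cambrian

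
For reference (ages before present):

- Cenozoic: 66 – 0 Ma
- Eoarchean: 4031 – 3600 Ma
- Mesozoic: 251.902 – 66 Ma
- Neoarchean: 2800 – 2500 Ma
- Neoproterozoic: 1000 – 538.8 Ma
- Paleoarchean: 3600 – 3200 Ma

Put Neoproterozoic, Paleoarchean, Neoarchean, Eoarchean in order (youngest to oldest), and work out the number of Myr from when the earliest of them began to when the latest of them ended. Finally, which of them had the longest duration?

From the excerpt: Neoproterozoic 1000–538.8; Paleoarchean 3600–3200; Neoarchean 2800–2500; Eoarchean 4031–3600 (Ma).
Larger Ma is earlier, so the oldest is Eoarchean and the youngest is Neoproterozoic; youngest to oldest: Neoproterozoic, Neoarchean, Paleoarchean, Eoarchean.
Oldest start 4031 minus youngest end 538.8 gives 3492.2 Myr overall.
Individual lengths (start − end): Neoarchean 300; Neoproterozoic 461.2; Eoarchean 431; Paleoarchean 400. The largest is Neoproterozoic at 461.2 Myr.

Neoproterozoic → Neoarchean → Paleoarchean → Eoarchean; total span 3492.2 Myr; longest is Neoproterozoic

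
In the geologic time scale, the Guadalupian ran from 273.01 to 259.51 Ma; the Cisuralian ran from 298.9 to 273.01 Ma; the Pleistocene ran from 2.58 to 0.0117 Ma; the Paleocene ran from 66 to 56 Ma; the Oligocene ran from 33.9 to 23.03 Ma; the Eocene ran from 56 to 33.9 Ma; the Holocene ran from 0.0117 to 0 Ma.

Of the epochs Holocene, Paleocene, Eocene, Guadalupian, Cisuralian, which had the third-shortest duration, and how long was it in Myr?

Guadalupian, 13.5 million years

Durations: Holocene 0.0117; Paleocene 10; Eocene 22.1; Guadalupian 13.5; Cisuralian 25.89 Myr.
Sorted shortest-first: Holocene (0.0117), Paleocene (10), Guadalupian (13.5), Eocene (22.1), Cisuralian (25.89).
The third shortest is Guadalupian at 13.5 Myr.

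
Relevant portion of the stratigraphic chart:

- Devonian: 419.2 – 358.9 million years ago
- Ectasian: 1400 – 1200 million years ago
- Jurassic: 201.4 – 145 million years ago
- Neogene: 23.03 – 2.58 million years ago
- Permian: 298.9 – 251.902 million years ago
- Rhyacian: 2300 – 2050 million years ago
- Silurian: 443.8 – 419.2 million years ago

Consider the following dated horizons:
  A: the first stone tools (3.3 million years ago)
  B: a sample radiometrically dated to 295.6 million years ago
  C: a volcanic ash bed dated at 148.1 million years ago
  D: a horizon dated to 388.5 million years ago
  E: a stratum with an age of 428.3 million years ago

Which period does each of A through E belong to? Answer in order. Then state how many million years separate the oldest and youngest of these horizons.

A — Neogene; B — Permian; C — Jurassic; D — Devonian; E — Silurian; span 425 million years

A: 3.3 Ma lies in 23.03–2.58 Ma, so Neogene.
B: 295.6 Ma lies in 298.9–251.902 Ma, so Permian.
C: 148.1 Ma lies in 201.4–145 Ma, so Jurassic.
D: 388.5 Ma lies in 419.2–358.9 Ma, so Devonian.
E: 428.3 Ma lies in 443.8–419.2 Ma, so Silurian.
Oldest = 428.3 Ma, youngest = 3.3 Ma → span 425 Myr.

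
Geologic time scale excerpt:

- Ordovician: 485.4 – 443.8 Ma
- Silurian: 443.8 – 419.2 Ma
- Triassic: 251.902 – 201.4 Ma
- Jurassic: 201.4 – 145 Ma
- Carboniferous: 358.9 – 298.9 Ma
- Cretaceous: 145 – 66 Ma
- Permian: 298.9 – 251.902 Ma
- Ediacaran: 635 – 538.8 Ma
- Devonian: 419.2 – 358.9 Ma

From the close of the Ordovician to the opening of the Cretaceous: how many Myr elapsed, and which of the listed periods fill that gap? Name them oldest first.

The Ordovician closes at 443.8 Ma and the Cretaceous opens at 145 Ma, so the interval is 443.8 − 145 = 298.8 Myr.
A period fits inside if it starts at or after 443.8 Ma and ends at or before 145 Ma; oldest first that gives Silurian, Devonian, Carboniferous, Permian, Triassic, Jurassic.

298.8 million years; Silurian, Devonian, Carboniferous, Permian, Triassic, Jurassic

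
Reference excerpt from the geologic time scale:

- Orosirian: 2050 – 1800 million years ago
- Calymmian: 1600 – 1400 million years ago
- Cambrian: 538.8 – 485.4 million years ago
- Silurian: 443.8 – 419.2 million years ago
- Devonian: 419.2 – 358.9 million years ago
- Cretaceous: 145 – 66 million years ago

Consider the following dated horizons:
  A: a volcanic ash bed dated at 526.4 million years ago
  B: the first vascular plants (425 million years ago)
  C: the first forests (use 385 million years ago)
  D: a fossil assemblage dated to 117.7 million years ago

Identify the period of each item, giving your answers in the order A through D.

A: 526.4 Ma lies in 538.8–485.4 Ma, so Cambrian.
B: 425 Ma lies in 443.8–419.2 Ma, so Silurian.
C: 385 Ma lies in 419.2–358.9 Ma, so Devonian.
D: 117.7 Ma lies in 145–66 Ma, so Cretaceous.

A — Cambrian; B — Silurian; C — Devonian; D — Cretaceous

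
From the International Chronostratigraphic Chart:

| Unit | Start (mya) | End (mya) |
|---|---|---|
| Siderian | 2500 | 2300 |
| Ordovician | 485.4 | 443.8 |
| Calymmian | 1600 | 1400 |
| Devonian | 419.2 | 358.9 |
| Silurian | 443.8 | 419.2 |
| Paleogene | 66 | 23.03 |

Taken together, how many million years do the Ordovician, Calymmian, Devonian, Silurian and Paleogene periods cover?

369.47 million years

Each duration: Ordovician = 41.6; Calymmian = 200; Devonian = 60.3; Silurian = 24.6; Paleogene = 42.97.
Sum: 41.6 + 200 + 60.3 + 24.6 + 42.97 = 369.47 Myr.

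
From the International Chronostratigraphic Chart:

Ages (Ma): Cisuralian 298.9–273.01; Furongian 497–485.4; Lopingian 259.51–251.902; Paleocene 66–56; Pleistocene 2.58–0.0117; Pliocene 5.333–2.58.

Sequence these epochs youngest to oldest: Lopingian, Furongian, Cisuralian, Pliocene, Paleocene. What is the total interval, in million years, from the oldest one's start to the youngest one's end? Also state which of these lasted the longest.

From the excerpt: Lopingian 259.51–251.902; Furongian 497–485.4; Cisuralian 298.9–273.01; Pliocene 5.333–2.58; Paleocene 66–56 (Ma).
Larger Ma is earlier, so the oldest is Furongian and the youngest is Pliocene; youngest to oldest: Pliocene, Paleocene, Lopingian, Cisuralian, Furongian.
Oldest start 497 minus youngest end 2.58 gives 494.42 Myr overall.
Individual lengths (start − end): Lopingian 7.608; Furongian 11.6; Pliocene 2.753; Paleocene 10; Cisuralian 25.89. The largest is Cisuralian at 25.89 Myr.

Pliocene → Paleocene → Lopingian → Cisuralian → Furongian; total span 494.42 Myr; longest is Cisuralian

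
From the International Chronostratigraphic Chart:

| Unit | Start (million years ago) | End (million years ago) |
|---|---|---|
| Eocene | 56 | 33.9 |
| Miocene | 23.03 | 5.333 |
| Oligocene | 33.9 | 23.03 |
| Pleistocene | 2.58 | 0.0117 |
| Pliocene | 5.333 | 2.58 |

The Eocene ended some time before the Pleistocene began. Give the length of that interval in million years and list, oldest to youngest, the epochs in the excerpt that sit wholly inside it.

31.32 million years; Oligocene, Miocene, Pliocene

End of Eocene = 33.9 Ma; start of Pleistocene = 2.58 Ma.
Gap = 33.9 − 2.58 = 31.32 Myr.
Epochs wholly inside 33.9–2.58 Ma: Oligocene (33.9–23.03), Miocene (23.03–5.333), Pliocene (5.333–2.58).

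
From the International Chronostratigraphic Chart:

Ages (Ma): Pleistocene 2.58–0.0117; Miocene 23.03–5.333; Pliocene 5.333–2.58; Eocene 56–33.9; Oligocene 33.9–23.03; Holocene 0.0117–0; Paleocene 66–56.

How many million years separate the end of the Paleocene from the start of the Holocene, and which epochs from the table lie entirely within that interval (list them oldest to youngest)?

55.9883 million years; Eocene, Oligocene, Miocene, Pliocene, Pleistocene

End of Paleocene = 56 Ma; start of Holocene = 0.0117 Ma.
Gap = 56 − 0.0117 = 55.9883 Myr.
Epochs wholly inside 56–0.0117 Ma: Eocene (56–33.9), Oligocene (33.9–23.03), Miocene (23.03–5.333), Pliocene (5.333–2.58), Pleistocene (2.58–0.0117).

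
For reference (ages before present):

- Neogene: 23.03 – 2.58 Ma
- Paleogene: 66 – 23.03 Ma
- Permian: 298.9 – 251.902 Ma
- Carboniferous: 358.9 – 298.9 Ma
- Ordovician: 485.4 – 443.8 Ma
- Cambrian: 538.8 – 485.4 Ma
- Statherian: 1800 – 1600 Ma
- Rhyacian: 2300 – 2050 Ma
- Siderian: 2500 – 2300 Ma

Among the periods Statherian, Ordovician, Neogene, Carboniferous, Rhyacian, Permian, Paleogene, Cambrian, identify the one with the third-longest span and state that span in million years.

Carboniferous, 60 million years

Durations: Statherian 200; Ordovician 41.6; Neogene 20.45; Carboniferous 60; Rhyacian 250; Permian 46.998; Paleogene 42.97; Cambrian 53.4 Myr.
Sorted longest-first: Rhyacian (250), Statherian (200), Carboniferous (60), Cambrian (53.4), Permian (46.998), Paleogene (42.97), Ordovician (41.6), Neogene (20.45).
The third longest is Carboniferous at 60 Myr.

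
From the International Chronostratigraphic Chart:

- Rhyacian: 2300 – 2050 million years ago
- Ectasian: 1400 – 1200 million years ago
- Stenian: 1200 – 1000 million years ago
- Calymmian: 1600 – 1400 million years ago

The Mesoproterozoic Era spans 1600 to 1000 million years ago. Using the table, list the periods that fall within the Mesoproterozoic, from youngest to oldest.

Stenian, Ectasian, Calymmian

Periods with both bounds inside 1600–1000 Ma: Stenian (1200–1000), Ectasian (1400–1200), Calymmian (1600–1400).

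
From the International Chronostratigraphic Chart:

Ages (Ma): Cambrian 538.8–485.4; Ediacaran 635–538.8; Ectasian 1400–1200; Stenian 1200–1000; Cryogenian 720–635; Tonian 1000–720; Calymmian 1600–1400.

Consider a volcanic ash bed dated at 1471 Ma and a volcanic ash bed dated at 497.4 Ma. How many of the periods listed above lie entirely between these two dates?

5

The older date is 1471 Ma and the younger is 497.4 Ma.
Periods with start < 1471 and end > 497.4 Ma: Ectasian (1400–1200), Stenian (1200–1000), Tonian (1000–720), Cryogenian (720–635), Ediacaran (635–538.8).
That is 5 complete periods.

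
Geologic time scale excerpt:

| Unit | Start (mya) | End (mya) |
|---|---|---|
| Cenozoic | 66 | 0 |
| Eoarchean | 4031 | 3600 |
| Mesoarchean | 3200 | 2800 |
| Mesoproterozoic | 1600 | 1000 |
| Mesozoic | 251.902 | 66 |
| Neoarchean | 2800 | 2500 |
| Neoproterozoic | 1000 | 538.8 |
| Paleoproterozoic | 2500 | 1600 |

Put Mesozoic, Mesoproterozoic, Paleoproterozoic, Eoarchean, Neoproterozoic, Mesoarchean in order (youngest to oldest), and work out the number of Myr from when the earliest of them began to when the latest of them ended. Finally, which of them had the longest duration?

Mesozoic, Neoproterozoic, Mesoproterozoic, Paleoproterozoic, Mesoarchean, Eoarchean; total span 3965 Myr; longest is Paleoproterozoic

Start ages (Ma): Eoarchean 4031, Mesoarchean 3200, Paleoproterozoic 2500, Mesoproterozoic 1600, Neoproterozoic 1000, Mesozoic 251.902.
Ordered youngest to oldest: Mesozoic, Neoproterozoic, Mesoproterozoic, Paleoproterozoic, Mesoarchean, Eoarchean.
Span = 4031 − 66 = 3965 Myr.
Durations: Mesoarchean 400, Eoarchean 431, Neoproterozoic 461.2, Mesozoic 185.902, Paleoproterozoic 900, Mesoproterozoic 600 → longest is Paleoproterozoic (900 Myr).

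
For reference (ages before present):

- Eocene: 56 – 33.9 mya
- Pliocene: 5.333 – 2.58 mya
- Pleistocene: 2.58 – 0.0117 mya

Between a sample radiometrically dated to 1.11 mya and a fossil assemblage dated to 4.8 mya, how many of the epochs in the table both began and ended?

0

Checking each listed span, none has both start < 4.8 Ma and end > 1.11 Ma — every epoch straddles one of the two dates or lies outside them — so the count is 0.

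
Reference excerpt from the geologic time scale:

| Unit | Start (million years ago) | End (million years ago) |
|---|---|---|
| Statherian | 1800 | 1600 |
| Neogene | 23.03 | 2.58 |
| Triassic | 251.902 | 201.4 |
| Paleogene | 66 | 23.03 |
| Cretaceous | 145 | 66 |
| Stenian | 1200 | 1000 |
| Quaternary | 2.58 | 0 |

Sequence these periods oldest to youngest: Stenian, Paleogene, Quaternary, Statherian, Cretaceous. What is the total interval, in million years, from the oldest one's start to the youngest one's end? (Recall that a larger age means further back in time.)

Start ages (Ma): Statherian 1800, Stenian 1200, Cretaceous 145, Paleogene 66, Quaternary 2.58.
Ordered oldest to youngest: Statherian, Stenian, Cretaceous, Paleogene, Quaternary.
Span = 1800 − 0 = 1800 Myr.

Statherian → Stenian → Cretaceous → Paleogene → Quaternary; total span 1800 Myr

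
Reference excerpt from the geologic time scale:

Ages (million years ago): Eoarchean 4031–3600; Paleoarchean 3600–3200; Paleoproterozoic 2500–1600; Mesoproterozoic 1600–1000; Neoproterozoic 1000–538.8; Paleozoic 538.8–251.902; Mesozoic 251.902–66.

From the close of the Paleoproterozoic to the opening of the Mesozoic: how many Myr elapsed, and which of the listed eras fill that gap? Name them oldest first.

1348.098 million years; Mesoproterozoic, Neoproterozoic, Paleozoic

End of Paleoproterozoic = 1600 Ma; start of Mesozoic = 251.902 Ma.
Gap = 1600 − 251.902 = 1348.098 Myr.
Eras wholly inside 1600–251.902 Ma: Mesoproterozoic (1600–1000), Neoproterozoic (1000–538.8), Paleozoic (538.8–251.902).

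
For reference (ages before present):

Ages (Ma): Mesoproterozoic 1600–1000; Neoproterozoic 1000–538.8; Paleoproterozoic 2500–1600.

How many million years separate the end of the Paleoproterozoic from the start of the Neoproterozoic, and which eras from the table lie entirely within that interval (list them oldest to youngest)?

End of Paleoproterozoic = 1600 Ma; start of Neoproterozoic = 1000 Ma.
Gap = 1600 − 1000 = 600 Myr.
Eras wholly inside 1600–1000 Ma: Mesoproterozoic (1600–1000).

600 million years; Mesoproterozoic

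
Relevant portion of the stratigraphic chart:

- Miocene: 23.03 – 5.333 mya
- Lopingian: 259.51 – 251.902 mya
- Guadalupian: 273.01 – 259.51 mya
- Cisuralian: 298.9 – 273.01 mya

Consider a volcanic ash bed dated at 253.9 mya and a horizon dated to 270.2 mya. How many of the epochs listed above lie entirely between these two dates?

0

The older date is 270.2 Ma and the younger is 253.9 Ma.
No epoch both begins after 270.2 Ma and ends before 253.9 Ma, so the count is 0.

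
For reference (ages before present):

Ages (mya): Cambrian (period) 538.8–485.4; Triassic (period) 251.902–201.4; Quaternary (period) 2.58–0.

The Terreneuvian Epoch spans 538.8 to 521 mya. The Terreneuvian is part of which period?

Cambrian

The Terreneuvian (538.8–521 Ma) lies entirely within 538.8–485.4 Ma, the Cambrian Period.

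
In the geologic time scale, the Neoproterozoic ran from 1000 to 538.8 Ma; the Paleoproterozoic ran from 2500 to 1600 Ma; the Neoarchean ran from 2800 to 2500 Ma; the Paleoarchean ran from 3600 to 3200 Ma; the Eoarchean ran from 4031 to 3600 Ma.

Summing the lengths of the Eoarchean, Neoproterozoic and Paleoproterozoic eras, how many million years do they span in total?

Duration is start − end for each: (4031 − 3600) + (1000 − 538.8) + (2500 − 1600).
That is 431 + 461.2 + 900, which totals 1792.2 million years.

1792.2 million years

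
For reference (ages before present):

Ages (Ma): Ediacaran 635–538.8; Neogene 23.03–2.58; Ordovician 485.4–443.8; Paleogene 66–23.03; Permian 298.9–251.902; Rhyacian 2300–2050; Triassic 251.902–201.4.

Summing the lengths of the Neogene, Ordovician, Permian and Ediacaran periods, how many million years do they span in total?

205.248 million years

Duration is start − end for each: (23.03 − 2.58) + (485.4 − 443.8) + (298.9 − 251.902) + (635 − 538.8).
That is 20.45 + 41.6 + 46.998 + 96.2, which totals 205.248 million years.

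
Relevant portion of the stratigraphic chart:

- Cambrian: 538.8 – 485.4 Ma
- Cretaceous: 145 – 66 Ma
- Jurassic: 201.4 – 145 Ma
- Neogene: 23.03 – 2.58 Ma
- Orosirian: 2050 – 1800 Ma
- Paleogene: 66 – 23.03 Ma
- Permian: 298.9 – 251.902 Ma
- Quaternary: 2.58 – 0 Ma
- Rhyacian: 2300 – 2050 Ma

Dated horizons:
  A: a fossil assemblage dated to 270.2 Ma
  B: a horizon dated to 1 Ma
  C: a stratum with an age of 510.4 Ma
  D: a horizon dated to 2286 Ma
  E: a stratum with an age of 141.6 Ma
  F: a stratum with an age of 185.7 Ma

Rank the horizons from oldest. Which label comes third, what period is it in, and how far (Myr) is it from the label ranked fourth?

A, in the Permian; 84.5 million years to F

Larger Ma means older, so oldest first: D 2286 > C 510.4 > A 270.2 > F 185.7 > E 141.6 > B 1.
Counting 3 along gives A (270.2 Ma); the excerpt puts that inside the Permian, 298.9–251.902 Ma.
Next in line is F (185.7 Ma), and 270.2 − 185.7 = 84.5 Myr.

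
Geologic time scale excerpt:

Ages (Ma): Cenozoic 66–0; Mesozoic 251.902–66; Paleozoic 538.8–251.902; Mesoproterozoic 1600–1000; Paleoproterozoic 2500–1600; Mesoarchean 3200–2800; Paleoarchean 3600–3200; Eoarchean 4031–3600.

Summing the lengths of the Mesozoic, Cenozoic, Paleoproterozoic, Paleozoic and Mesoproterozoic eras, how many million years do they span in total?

Duration is start − end for each: (251.902 − 66) + (66 − 0) + (2500 − 1600) + (538.8 − 251.902) + (1600 − 1000).
That is 185.902 + 66 + 900 + 286.898 + 600, which totals 2038.8 million years.

2038.8 million years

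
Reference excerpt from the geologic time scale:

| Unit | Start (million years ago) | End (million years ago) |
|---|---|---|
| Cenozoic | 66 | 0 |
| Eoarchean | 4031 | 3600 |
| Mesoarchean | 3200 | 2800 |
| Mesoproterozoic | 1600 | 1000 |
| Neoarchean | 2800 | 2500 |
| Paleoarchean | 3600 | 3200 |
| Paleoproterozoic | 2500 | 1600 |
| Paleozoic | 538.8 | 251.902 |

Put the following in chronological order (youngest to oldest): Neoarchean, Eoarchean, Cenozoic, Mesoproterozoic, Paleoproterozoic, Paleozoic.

Read off each span (Ma): Neoarchean 2800–2500; Eoarchean 4031–3600; Cenozoic 66–0; Mesoproterozoic 1600–1000; Paleoproterozoic 2500–1600; Paleozoic 538.8–251.902.
Larger Ma is older, so oldest→youngest is Eoarchean, Neoarchean, Paleoproterozoic, Mesoproterozoic, Paleozoic, Cenozoic; reverse it for youngest→oldest.

Cenozoic, Paleozoic, Mesoproterozoic, Paleoproterozoic, Neoarchean, Eoarchean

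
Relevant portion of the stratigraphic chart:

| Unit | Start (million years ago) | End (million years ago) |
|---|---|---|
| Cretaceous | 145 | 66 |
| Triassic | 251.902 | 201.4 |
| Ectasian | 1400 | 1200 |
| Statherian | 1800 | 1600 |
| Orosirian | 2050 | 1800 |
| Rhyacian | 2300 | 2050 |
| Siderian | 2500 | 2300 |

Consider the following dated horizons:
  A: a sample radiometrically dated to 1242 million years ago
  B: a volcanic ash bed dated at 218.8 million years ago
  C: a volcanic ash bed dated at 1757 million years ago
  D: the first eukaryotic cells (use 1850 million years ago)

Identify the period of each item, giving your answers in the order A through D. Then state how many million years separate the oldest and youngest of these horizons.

A — Ectasian; B — Triassic; C — Statherian; D — Orosirian; span 1631.2 million years

A: 1242 Ma lies in 1400–1200 Ma, so Ectasian.
B: 218.8 Ma lies in 251.902–201.4 Ma, so Triassic.
C: 1757 Ma lies in 1800–1600 Ma, so Statherian.
D: 1850 Ma lies in 2050–1800 Ma, so Orosirian.
Oldest = 1850 Ma, youngest = 218.8 Ma → span 1631.2 Myr.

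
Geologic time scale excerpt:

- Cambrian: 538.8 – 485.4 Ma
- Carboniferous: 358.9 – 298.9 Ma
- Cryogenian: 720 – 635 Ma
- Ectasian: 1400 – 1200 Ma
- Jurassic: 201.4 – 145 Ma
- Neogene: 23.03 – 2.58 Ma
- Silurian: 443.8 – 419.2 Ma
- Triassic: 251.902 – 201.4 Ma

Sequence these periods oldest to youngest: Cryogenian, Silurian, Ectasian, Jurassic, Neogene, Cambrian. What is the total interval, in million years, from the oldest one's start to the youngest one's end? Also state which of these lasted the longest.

Ectasian, Cryogenian, Cambrian, Silurian, Jurassic, Neogene; total span 1397.42 Myr; longest is Ectasian

From the excerpt: Cryogenian 720–635; Silurian 443.8–419.2; Ectasian 1400–1200; Jurassic 201.4–145; Neogene 23.03–2.58; Cambrian 538.8–485.4 (Ma).
Larger Ma is earlier, so the oldest is Ectasian and the youngest is Neogene; oldest to youngest: Ectasian, Cryogenian, Cambrian, Silurian, Jurassic, Neogene.
Oldest start 1400 minus youngest end 2.58 gives 1397.42 Myr overall.
Individual lengths (start − end): Neogene 20.45; Cryogenian 85; Ectasian 200; Cambrian 53.4; Silurian 24.6; Jurassic 56.4. The largest is Ectasian at 200 Myr.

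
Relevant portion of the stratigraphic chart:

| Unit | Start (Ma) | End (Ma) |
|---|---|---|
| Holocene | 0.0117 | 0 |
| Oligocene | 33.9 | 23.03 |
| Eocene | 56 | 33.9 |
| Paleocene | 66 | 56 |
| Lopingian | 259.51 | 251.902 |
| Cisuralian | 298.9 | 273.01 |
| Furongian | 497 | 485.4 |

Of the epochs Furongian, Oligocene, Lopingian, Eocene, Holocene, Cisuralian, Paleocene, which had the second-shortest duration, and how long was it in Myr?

Start − end for each: Furongian 497 − 485.4 = 11.6; Oligocene 33.9 − 23.03 = 10.87; Lopingian 259.51 − 251.902 = 7.608; Eocene 56 − 33.9 = 22.1; Holocene 0.0117 − 0 = 0.0117; Cisuralian 298.9 − 273.01 = 25.89; Paleocene 66 − 56 = 10.
Ranking these from shortest: Holocene < Lopingian < Paleocene < Oligocene < Furongian < Eocene < Cisuralian.
Position 2 in that ranking is Lopingian, which lasted 7.608 Myr.

Lopingian, 7.608 million years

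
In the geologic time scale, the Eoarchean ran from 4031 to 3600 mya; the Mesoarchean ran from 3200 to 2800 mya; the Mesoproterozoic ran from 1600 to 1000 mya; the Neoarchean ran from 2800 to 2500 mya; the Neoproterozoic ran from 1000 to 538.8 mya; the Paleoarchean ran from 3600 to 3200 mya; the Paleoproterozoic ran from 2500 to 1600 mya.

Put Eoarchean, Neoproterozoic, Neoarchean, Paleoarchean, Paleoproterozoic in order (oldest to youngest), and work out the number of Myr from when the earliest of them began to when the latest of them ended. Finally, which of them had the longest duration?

From the excerpt: Eoarchean 4031–3600; Neoproterozoic 1000–538.8; Neoarchean 2800–2500; Paleoarchean 3600–3200; Paleoproterozoic 2500–1600 (Ma).
Larger Ma is earlier, so the oldest is Eoarchean and the youngest is Neoproterozoic; oldest to youngest: Eoarchean, Paleoarchean, Neoarchean, Paleoproterozoic, Neoproterozoic.
Oldest start 4031 minus youngest end 538.8 gives 3492.2 Myr overall.
Individual lengths (start − end): Paleoarchean 400; Neoproterozoic 461.2; Eoarchean 431; Neoarchean 300; Paleoproterozoic 900. The largest is Paleoproterozoic at 900 Myr.

Eoarchean → Paleoarchean → Neoarchean → Paleoproterozoic → Neoproterozoic; total span 3492.2 Myr; longest is Paleoproterozoic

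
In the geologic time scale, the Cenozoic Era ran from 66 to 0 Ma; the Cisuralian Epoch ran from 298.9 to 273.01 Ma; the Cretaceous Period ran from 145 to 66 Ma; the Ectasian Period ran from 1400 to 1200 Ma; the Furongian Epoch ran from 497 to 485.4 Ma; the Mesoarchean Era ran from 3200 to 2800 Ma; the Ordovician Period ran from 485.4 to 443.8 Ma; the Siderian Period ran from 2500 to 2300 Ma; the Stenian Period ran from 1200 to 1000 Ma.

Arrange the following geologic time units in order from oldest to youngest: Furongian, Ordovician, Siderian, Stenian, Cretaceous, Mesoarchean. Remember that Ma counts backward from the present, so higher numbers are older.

Read off each span (Ma): Furongian 497–485.4; Ordovician 485.4–443.8; Siderian 2500–2300; Stenian 1200–1000; Cretaceous 145–66; Mesoarchean 3200–2800.
Larger Ma is older, so oldest→youngest is Mesoarchean, Siderian, Stenian, Furongian, Ordovician, Cretaceous.

Mesoarchean, Siderian, Stenian, Furongian, Ordovician, Cretaceous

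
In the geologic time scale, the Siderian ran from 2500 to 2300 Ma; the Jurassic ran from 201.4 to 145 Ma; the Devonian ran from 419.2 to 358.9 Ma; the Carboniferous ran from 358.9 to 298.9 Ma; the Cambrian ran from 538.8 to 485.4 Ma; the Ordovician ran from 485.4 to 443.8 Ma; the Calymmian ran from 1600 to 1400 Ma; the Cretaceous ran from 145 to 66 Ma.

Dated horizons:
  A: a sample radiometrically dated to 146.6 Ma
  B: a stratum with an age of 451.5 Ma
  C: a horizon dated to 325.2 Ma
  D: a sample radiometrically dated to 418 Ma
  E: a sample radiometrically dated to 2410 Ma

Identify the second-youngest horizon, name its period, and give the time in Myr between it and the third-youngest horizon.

C, in the Carboniferous; 92.8 million years to D

Smaller Ma means younger, so youngest first: A 146.6 < C 325.2 < D 418 < B 451.5 < E 2410.
Counting 2 along gives C (325.2 Ma); the excerpt puts that inside the Carboniferous, 358.9–298.9 Ma.
Next in line is D (418 Ma), and 418 − 325.2 = 92.8 Myr.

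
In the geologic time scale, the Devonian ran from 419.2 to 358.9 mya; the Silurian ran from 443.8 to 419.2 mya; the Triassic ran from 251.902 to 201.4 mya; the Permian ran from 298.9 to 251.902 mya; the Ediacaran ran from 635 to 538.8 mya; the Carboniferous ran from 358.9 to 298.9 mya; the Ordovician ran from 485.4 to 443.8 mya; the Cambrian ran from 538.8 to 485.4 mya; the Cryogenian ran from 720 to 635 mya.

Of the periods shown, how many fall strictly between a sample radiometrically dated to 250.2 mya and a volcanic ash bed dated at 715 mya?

7

The older date is 715 Ma and the younger is 250.2 Ma.
Periods with start < 715 and end > 250.2 Ma: Ediacaran (635–538.8), Cambrian (538.8–485.4), Ordovician (485.4–443.8), Silurian (443.8–419.2), Devonian (419.2–358.9), Carboniferous (358.9–298.9), Permian (298.9–251.902).
That is 7 complete periods.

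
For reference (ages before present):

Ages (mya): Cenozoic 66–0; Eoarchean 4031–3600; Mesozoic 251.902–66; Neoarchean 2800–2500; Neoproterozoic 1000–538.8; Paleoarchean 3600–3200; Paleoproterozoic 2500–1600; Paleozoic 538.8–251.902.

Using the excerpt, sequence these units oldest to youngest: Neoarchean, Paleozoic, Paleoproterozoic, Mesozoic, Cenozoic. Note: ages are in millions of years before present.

Neoarchean, then Paleoproterozoic, then Paleozoic, then Mesozoic, then Cenozoic

The oldest of these is Neoarchean (starts 2800 Ma) and the youngest is Cenozoic (ends 0 Ma).
In between, by decreasing start age: Paleoproterozoic (2500), Paleozoic (538.8), Mesozoic (251.902).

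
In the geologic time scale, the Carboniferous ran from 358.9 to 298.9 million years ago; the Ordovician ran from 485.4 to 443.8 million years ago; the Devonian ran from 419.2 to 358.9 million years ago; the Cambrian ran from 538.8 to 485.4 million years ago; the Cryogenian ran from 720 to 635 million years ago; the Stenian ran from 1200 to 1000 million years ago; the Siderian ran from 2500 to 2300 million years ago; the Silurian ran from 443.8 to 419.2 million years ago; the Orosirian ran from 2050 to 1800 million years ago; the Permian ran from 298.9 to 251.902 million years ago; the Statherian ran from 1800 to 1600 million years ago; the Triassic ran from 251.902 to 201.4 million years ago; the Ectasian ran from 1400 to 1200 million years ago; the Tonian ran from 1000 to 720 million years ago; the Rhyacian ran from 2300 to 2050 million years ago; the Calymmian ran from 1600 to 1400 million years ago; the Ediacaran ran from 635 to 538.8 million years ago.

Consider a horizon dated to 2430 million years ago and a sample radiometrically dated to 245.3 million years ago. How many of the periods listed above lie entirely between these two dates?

15

2430 Ma sits inside the Siderian (2500–2300) and 245.3 Ma inside the Triassic (251.902–201.4); neither of those is wholly between the two dates.
The listed periods lying completely between them are Rhyacian, Orosirian, Statherian, Calymmian, Ectasian, Stenian, Tonian, Cryogenian, Ediacaran, Cambrian, Ordovician, Silurian, Devonian, Carboniferous, Permian — 15 in all.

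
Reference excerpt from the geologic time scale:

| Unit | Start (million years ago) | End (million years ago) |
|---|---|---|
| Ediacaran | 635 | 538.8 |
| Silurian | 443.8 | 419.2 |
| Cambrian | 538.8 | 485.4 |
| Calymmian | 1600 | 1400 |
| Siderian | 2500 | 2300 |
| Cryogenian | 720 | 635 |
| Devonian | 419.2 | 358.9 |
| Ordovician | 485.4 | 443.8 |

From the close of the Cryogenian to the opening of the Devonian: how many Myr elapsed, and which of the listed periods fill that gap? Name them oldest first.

215.8 million years; Ediacaran, Cambrian, Ordovician, Silurian

The Cryogenian closes at 635 Ma and the Devonian opens at 419.2 Ma, so the interval is 635 − 419.2 = 215.8 Myr.
A period fits inside if it starts at or after 635 Ma and ends at or before 419.2 Ma; oldest first that gives Ediacaran, Cambrian, Ordovician, Silurian.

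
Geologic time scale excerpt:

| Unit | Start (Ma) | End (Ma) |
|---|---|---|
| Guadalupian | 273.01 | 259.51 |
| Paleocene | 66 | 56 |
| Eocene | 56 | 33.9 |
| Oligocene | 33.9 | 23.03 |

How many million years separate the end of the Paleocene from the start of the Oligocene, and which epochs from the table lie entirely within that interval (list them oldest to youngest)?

The Paleocene closes at 56 Ma and the Oligocene opens at 33.9 Ma, so the interval is 56 − 33.9 = 22.1 Myr.
An epoch fits inside if it starts at or after 56 Ma and ends at or before 33.9 Ma; oldest first that gives Eocene.

22.1 million years; Eocene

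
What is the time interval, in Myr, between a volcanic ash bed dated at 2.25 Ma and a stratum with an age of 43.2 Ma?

43.2 − 2.25 = 40.95 million years.

40.95 million years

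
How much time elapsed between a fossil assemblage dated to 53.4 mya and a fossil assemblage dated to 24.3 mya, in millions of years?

53.4 − 24.3 = 29.1 million years.

29.1 million years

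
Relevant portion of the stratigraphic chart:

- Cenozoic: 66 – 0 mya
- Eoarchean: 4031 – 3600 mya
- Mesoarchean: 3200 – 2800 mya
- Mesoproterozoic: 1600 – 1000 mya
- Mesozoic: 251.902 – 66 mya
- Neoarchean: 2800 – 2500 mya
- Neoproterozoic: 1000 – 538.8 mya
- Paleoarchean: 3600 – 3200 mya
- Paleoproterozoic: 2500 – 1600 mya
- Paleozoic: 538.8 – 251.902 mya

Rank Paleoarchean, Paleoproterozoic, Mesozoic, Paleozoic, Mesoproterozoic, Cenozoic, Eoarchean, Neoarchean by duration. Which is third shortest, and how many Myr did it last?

Start − end for each: Paleoarchean 3600 − 3200 = 400; Paleoproterozoic 2500 − 1600 = 900; Mesozoic 251.902 − 66 = 185.902; Paleozoic 538.8 − 251.902 = 286.898; Mesoproterozoic 1600 − 1000 = 600; Cenozoic 66 − 0 = 66; Eoarchean 4031 − 3600 = 431; Neoarchean 2800 − 2500 = 300.
Ranking these from shortest: Cenozoic < Mesozoic < Paleozoic < Neoarchean < Paleoarchean < Eoarchean < Mesoproterozoic < Paleoproterozoic.
Position 3 in that ranking is Paleozoic, which lasted 286.898 Myr.

Paleozoic, 286.898 million years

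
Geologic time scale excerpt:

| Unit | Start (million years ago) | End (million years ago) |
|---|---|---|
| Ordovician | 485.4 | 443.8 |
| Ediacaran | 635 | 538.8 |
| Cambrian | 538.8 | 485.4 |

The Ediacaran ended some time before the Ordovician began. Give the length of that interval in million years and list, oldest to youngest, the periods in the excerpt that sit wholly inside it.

53.4 million years; Cambrian

End of Ediacaran = 538.8 Ma; start of Ordovician = 485.4 Ma.
Gap = 538.8 − 485.4 = 53.4 Myr.
Periods wholly inside 538.8–485.4 Ma: Cambrian (538.8–485.4).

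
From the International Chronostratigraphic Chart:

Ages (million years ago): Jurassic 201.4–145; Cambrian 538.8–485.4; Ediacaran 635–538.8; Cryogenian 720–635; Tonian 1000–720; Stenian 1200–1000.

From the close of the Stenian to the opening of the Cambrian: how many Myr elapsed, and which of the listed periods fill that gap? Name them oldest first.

461.2 million years; Tonian, Cryogenian, Ediacaran

End of Stenian = 1000 Ma; start of Cambrian = 538.8 Ma.
Gap = 1000 − 538.8 = 461.2 Myr.
Periods wholly inside 1000–538.8 Ma: Tonian (1000–720), Cryogenian (720–635), Ediacaran (635–538.8).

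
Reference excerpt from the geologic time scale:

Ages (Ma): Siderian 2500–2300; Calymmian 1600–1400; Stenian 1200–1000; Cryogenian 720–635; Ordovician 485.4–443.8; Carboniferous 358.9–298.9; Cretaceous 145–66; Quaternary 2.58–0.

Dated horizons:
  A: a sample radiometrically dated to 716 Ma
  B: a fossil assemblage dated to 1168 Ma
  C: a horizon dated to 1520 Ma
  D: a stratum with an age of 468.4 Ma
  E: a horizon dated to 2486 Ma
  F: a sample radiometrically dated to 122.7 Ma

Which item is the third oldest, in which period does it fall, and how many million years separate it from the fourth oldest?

Larger Ma means older, so oldest first: E 2486 > C 1520 > B 1168 > A 716 > D 468.4 > F 122.7.
Counting 3 along gives B (1168 Ma); the excerpt puts that inside the Stenian, 1200–1000 Ma.
Next in line is A (716 Ma), and 1168 − 716 = 452 Myr.

B, in the Stenian; 452 million years to A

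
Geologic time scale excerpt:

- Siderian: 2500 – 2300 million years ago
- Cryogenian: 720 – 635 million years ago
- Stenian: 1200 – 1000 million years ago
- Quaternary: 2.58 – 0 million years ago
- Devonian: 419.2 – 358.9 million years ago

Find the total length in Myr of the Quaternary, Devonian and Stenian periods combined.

262.88 million years

Each duration: Quaternary = 2.58; Devonian = 60.3; Stenian = 200.
Sum: 2.58 + 60.3 + 200 = 262.88 Myr.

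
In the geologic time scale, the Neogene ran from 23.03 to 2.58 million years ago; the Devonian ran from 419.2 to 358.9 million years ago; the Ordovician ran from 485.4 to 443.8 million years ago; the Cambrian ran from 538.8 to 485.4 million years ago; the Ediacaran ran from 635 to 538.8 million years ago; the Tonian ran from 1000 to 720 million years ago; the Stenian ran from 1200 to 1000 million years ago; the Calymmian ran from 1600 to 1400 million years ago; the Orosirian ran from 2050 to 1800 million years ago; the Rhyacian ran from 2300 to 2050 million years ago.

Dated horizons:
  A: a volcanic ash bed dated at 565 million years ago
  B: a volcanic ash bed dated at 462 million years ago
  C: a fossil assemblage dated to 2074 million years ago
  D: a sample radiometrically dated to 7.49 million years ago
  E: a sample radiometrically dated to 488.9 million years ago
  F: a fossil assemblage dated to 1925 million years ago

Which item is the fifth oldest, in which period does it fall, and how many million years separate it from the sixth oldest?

B, in the Ordovician; 454.51 million years to D

Sorted oldest-first by Ma: C (2074), F (1925), A (565), E (488.9), B (462), D (7.49).
The fifth oldest is B at 462 Ma, which lies in 485.4–443.8 Ma: the Ordovician.
The sixth oldest is D at 7.49 Ma; separation = |462 − 7.49| = 454.51 Myr.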